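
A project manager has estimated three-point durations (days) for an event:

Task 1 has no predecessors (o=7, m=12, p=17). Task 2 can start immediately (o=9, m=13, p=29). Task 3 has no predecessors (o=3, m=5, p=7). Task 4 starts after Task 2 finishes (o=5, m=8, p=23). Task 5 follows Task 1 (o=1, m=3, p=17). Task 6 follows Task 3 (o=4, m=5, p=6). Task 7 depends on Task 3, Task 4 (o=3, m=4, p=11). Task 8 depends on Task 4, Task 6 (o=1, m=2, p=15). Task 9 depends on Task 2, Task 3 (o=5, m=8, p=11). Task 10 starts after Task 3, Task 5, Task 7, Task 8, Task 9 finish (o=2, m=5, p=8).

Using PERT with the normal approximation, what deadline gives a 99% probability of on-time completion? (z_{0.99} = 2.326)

te_Task 1 = (7 + 4·12 + 17)/6 = 72/6 = 12; σ²_Task 1 = ((17−7)/6)² = 2.778
te_Task 2 = (9 + 4·13 + 29)/6 = 90/6 = 15; σ²_Task 2 = ((29−9)/6)² = 11.111
te_Task 3 = (3 + 4·5 + 7)/6 = 30/6 = 5; σ²_Task 3 = ((7−3)/6)² = 0.444
te_Task 4 = (5 + 4·8 + 23)/6 = 60/6 = 10; σ²_Task 4 = ((23−5)/6)² = 9.000
te_Task 5 = (1 + 4·3 + 17)/6 = 30/6 = 5; σ²_Task 5 = ((17−1)/6)² = 7.111
te_Task 6 = (4 + 4·5 + 6)/6 = 30/6 = 5; σ²_Task 6 = ((6−4)/6)² = 0.111
te_Task 7 = (3 + 4·4 + 11)/6 = 30/6 = 5; σ²_Task 7 = ((11−3)/6)² = 1.778
te_Task 8 = (1 + 4·2 + 15)/6 = 24/6 = 4; σ²_Task 8 = ((15−1)/6)² = 5.444
te_Task 9 = (5 + 4·8 + 11)/6 = 48/6 = 8; σ²_Task 9 = ((11−5)/6)² = 1.000
te_Task 10 = (2 + 4·5 + 8)/6 = 30/6 = 5; σ²_Task 10 = ((8−2)/6)² = 1.000

Forward pass:
ES_Task 1 = 0; EF_Task 1 = 12
ES_Task 2 = 0; EF_Task 2 = 15
ES_Task 3 = 0; EF_Task 3 = 5
ES_Task 4 = 15; EF_Task 4 = 15+10 = 25
ES_Task 5 = 12; EF_Task 5 = 12+5 = 17
ES_Task 6 = 5; EF_Task 6 = 5+5 = 10
ES_Task 7 = max(EF_Task 3=5, EF_Task 4=25) = 25; EF_Task 7 = 25+5 = 30
ES_Task 8 = max(EF_Task 4=25, EF_Task 6=10) = 25; EF_Task 8 = 25+4 = 29
ES_Task 9 = max(EF_Task 2=15, EF_Task 3=5) = 15; EF_Task 9 = 15+8 = 23
ES_Task 10 = max(EF_Task 3=5, EF_Task 5=17, EF_Task 7=30, EF_Task 8=29, EF_Task 9=23) = 30; EF_Task 10 = 30+5 = 35
Expected project duration μ = 35 days. Critical path: Task 2 → Task 4 → Task 7 → Task 10.

Variance along critical path = 11.111 + 9.000 + 1.778 + 1.000 = 22.889; σ = 4.784 days.
D = μ + z·σ = 35 + 2.326·4.784 = 46.1 days

46.1 days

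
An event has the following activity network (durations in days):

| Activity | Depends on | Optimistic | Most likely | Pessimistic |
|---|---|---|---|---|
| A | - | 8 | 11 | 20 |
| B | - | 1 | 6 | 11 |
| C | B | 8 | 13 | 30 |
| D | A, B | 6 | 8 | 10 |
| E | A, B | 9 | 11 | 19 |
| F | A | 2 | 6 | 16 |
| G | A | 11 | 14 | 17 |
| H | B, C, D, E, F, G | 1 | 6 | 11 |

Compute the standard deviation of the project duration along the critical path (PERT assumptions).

2.79 days

te_A = (8 + 4·11 + 20)/6 = 72/6 = 12; σ²_A = ((20−8)/6)² = 4.000
te_B = (1 + 4·6 + 11)/6 = 36/6 = 6; σ²_B = ((11−1)/6)² = 2.778
te_C = (8 + 4·13 + 30)/6 = 90/6 = 15; σ²_C = ((30−8)/6)² = 13.444
te_D = (6 + 4·8 + 10)/6 = 48/6 = 8; σ²_D = ((10−6)/6)² = 0.444
te_E = (9 + 4·11 + 19)/6 = 72/6 = 12; σ²_E = ((19−9)/6)² = 2.778
te_F = (2 + 4·6 + 16)/6 = 42/6 = 7; σ²_F = ((16−2)/6)² = 5.444
te_G = (11 + 4·14 + 17)/6 = 84/6 = 14; σ²_G = ((17−11)/6)² = 1.000
te_H = (1 + 4·6 + 11)/6 = 36/6 = 6; σ²_H = ((11−1)/6)² = 2.778

Forward pass:
ES_A = 0; EF_A = 12
ES_B = 0; EF_B = 6
ES_C = 6; EF_C = 6+15 = 21
ES_D = max(EF_A=12, EF_B=6) = 12; EF_D = 12+8 = 20
ES_E = max(EF_A=12, EF_B=6) = 12; EF_E = 12+12 = 24
ES_F = 12; EF_F = 12+7 = 19
ES_G = 12; EF_G = 12+14 = 26
ES_H = max(EF_B=6, EF_C=21, EF_D=20, EF_E=24, EF_F=19, EF_G=26) = 26; EF_H = 26+6 = 32
Expected project duration μ = 32 days. Critical path: A → G → H.

Variance along critical path = 4.000 + 1.000 + 2.778 = 7.778
σ = √7.778 = 2.789 days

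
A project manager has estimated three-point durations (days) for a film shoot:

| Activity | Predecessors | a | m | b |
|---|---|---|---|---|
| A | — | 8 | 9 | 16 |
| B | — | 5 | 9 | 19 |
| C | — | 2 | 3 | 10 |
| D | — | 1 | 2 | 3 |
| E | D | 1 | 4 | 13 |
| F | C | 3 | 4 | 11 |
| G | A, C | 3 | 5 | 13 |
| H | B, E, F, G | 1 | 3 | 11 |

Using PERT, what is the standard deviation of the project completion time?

2.71 days

te_A = (8 + 4·9 + 16)/6 = 60/6 = 10; σ²_A = ((16−8)/6)² = 1.778
te_B = (5 + 4·9 + 19)/6 = 60/6 = 10; σ²_B = ((19−5)/6)² = 5.444
te_C = (2 + 4·3 + 10)/6 = 24/6 = 4; σ²_C = ((10−2)/6)² = 1.778
te_D = (1 + 4·2 + 3)/6 = 12/6 = 2; σ²_D = ((3−1)/6)² = 0.111
te_E = (1 + 4·4 + 13)/6 = 30/6 = 5; σ²_E = ((13−1)/6)² = 4.000
te_F = (3 + 4·4 + 11)/6 = 30/6 = 5; σ²_F = ((11−3)/6)² = 1.778
te_G = (3 + 4·5 + 13)/6 = 36/6 = 6; σ²_G = ((13−3)/6)² = 2.778
te_H = (1 + 4·3 + 11)/6 = 24/6 = 4; σ²_H = ((11−1)/6)² = 2.778

Forward pass:
ES_A = 0; EF_A = 10
ES_B = 0; EF_B = 10
ES_C = 0; EF_C = 4
ES_D = 0; EF_D = 2
ES_E = 2; EF_E = 2+5 = 7
ES_F = 4; EF_F = 4+5 = 9
ES_G = max(EF_A=10, EF_C=4) = 10; EF_G = 10+6 = 16
ES_H = max(EF_B=10, EF_E=7, EF_F=9, EF_G=16) = 16; EF_H = 16+4 = 20
Expected project duration μ = 20 days. Critical path: A → G → H.

Variance along critical path = 1.778 + 2.778 + 2.778 = 7.333
σ = √7.333 = 2.708 days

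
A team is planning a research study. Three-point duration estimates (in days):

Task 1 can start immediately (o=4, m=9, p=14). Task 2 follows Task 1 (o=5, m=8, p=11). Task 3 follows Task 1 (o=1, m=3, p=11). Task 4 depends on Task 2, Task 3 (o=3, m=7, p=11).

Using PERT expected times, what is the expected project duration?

te_Task 1 = (4 + 4·9 + 14)/6 = 54/6 = 9
te_Task 2 = (5 + 4·8 + 11)/6 = 48/6 = 8
te_Task 3 = (1 + 4·3 + 11)/6 = 24/6 = 4
te_Task 4 = (3 + 4·7 + 11)/6 = 42/6 = 7

Forward pass:
ES_Task 1 = 0; EF_Task 1 = 9
ES_Task 2 = 9; EF_Task 2 = 9+8 = 17
ES_Task 3 = 9; EF_Task 3 = 9+4 = 13
ES_Task 4 = max(EF_Task 2=17, EF_Task 3=13) = 17; EF_Task 4 = 17+7 = 24
Expected project duration μ = 24 days. Critical path: Task 1 → Task 2 → Task 4.

24 days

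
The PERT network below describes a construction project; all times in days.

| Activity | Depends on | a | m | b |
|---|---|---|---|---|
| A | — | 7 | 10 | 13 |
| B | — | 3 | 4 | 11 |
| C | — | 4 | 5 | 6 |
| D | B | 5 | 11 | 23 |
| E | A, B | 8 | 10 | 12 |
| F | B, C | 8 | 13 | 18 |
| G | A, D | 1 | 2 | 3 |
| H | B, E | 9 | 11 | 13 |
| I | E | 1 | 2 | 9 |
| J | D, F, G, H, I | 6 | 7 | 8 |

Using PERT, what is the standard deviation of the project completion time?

te_A = (7 + 4·10 + 13)/6 = 60/6 = 10; σ²_A = ((13−7)/6)² = 1.000
te_B = (3 + 4·4 + 11)/6 = 30/6 = 5; σ²_B = ((11−3)/6)² = 1.778
te_C = (4 + 4·5 + 6)/6 = 30/6 = 5; σ²_C = ((6−4)/6)² = 0.111
te_D = (5 + 4·11 + 23)/6 = 72/6 = 12; σ²_D = ((23−5)/6)² = 9.000
te_E = (8 + 4·10 + 12)/6 = 60/6 = 10; σ²_E = ((12−8)/6)² = 0.444
te_F = (8 + 4·13 + 18)/6 = 78/6 = 13; σ²_F = ((18−8)/6)² = 2.778
te_G = (1 + 4·2 + 3)/6 = 12/6 = 2; σ²_G = ((3−1)/6)² = 0.111
te_H = (9 + 4·11 + 13)/6 = 66/6 = 11; σ²_H = ((13−9)/6)² = 0.444
te_I = (1 + 4·2 + 9)/6 = 18/6 = 3; σ²_I = ((9−1)/6)² = 1.778
te_J = (6 + 4·7 + 8)/6 = 42/6 = 7; σ²_J = ((8−6)/6)² = 0.111

Forward pass:
ES_A = 0; EF_A = 10
ES_B = 0; EF_B = 5
ES_C = 0; EF_C = 5
ES_D = 5; EF_D = 5+12 = 17
ES_E = max(EF_A=10, EF_B=5) = 10; EF_E = 10+10 = 20
ES_F = max(EF_B=5, EF_C=5) = 5; EF_F = 5+13 = 18
ES_G = max(EF_A=10, EF_D=17) = 17; EF_G = 17+2 = 19
ES_H = max(EF_B=5, EF_E=20) = 20; EF_H = 20+11 = 31
ES_I = 20; EF_I = 20+3 = 23
ES_J = max(EF_D=17, EF_F=18, EF_G=19, EF_H=31, EF_I=23) = 31; EF_J = 31+7 = 38
Expected project duration μ = 38 days. Critical path: A → E → H → J.

Variance along critical path = 1.000 + 0.444 + 0.444 + 0.111 = 2.000
σ = √2.000 = 1.414 days

1.41 days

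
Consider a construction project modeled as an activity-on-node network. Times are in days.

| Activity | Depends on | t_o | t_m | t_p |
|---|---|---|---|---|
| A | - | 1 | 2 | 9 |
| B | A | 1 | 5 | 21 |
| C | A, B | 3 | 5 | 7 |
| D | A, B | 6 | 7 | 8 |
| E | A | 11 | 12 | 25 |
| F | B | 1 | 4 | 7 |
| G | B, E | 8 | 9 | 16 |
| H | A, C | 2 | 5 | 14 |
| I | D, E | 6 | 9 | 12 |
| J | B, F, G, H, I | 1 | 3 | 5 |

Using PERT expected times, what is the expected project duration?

30 days

te_A = (1 + 4·2 + 9)/6 = 18/6 = 3
te_B = (1 + 4·5 + 21)/6 = 42/6 = 7
te_C = (3 + 4·5 + 7)/6 = 30/6 = 5
te_D = (6 + 4·7 + 8)/6 = 42/6 = 7
te_E = (11 + 4·12 + 25)/6 = 84/6 = 14
te_F = (1 + 4·4 + 7)/6 = 24/6 = 4
te_G = (8 + 4·9 + 16)/6 = 60/6 = 10
te_H = (2 + 4·5 + 14)/6 = 36/6 = 6
te_I = (6 + 4·9 + 12)/6 = 54/6 = 9
te_J = (1 + 4·3 + 5)/6 = 18/6 = 3

Forward pass:
ES_A = 0; EF_A = 3
ES_B = 3; EF_B = 3+7 = 10
ES_C = max(EF_A=3, EF_B=10) = 10; EF_C = 10+5 = 15
ES_D = max(EF_A=3, EF_B=10) = 10; EF_D = 10+7 = 17
ES_E = 3; EF_E = 3+14 = 17
ES_F = 10; EF_F = 10+4 = 14
ES_G = max(EF_B=10, EF_E=17) = 17; EF_G = 17+10 = 27
ES_H = max(EF_A=3, EF_C=15) = 15; EF_H = 15+6 = 21
ES_I = max(EF_D=17, EF_E=17) = 17; EF_I = 17+9 = 26
ES_J = max(EF_B=10, EF_F=14, EF_G=27, EF_H=21, EF_I=26) = 27; EF_J = 27+3 = 30
Expected project duration μ = 30 days. Critical path: A → E → G → J.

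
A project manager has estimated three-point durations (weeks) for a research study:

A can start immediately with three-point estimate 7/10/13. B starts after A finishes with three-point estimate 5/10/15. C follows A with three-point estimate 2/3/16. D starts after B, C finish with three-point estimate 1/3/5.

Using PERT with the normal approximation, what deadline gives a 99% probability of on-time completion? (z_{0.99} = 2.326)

27.8 weeks

te_A = (7 + 4·10 + 13)/6 = 60/6 = 10; σ²_A = ((13−7)/6)² = 1.000
te_B = (5 + 4·10 + 15)/6 = 60/6 = 10; σ²_B = ((15−5)/6)² = 2.778
te_C = (2 + 4·3 + 16)/6 = 30/6 = 5; σ²_C = ((16−2)/6)² = 5.444
te_D = (1 + 4·3 + 5)/6 = 18/6 = 3; σ²_D = ((5−1)/6)² = 0.444

Forward pass:
ES_A = 0; EF_A = 10
ES_B = 10; EF_B = 10+10 = 20
ES_C = 10; EF_C = 10+5 = 15
ES_D = max(EF_B=20, EF_C=15) = 20; EF_D = 20+3 = 23
Expected project duration μ = 23 weeks. Critical path: A → B → D.

Variance along critical path = 1.000 + 2.778 + 0.444 = 4.222; σ = 2.055 weeks.
D = μ + z·σ = 23 + 2.326·2.055 = 27.8 weeks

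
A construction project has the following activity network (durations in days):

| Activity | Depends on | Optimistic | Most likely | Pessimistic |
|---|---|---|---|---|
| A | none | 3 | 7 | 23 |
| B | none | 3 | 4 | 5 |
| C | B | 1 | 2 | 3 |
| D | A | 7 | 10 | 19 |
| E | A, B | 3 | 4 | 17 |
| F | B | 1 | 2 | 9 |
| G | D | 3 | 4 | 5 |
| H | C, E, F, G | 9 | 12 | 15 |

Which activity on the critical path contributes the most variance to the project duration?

te_A = (3 + 4·7 + 23)/6 = 54/6 = 9; σ²_A = ((23−3)/6)² = 11.111
te_B = (3 + 4·4 + 5)/6 = 24/6 = 4; σ²_B = ((5−3)/6)² = 0.111
te_C = (1 + 4·2 + 3)/6 = 12/6 = 2; σ²_C = ((3−1)/6)² = 0.111
te_D = (7 + 4·10 + 19)/6 = 66/6 = 11; σ²_D = ((19−7)/6)² = 4.000
te_E = (3 + 4·4 + 17)/6 = 36/6 = 6; σ²_E = ((17−3)/6)² = 5.444
te_F = (1 + 4·2 + 9)/6 = 18/6 = 3; σ²_F = ((9−1)/6)² = 1.778
te_G = (3 + 4·4 + 5)/6 = 24/6 = 4; σ²_G = ((5−3)/6)² = 0.111
te_H = (9 + 4·12 + 15)/6 = 72/6 = 12; σ²_H = ((15−9)/6)² = 1.000

Forward pass:
ES_A = 0; EF_A = 9
ES_B = 0; EF_B = 4
ES_C = 4; EF_C = 4+2 = 6
ES_D = 9; EF_D = 9+11 = 20
ES_E = max(EF_A=9, EF_B=4) = 9; EF_E = 9+6 = 15
ES_F = 4; EF_F = 4+3 = 7
ES_G = 20; EF_G = 20+4 = 24
ES_H = max(EF_C=6, EF_E=15, EF_F=7, EF_G=24) = 24; EF_H = 24+12 = 36
Expected project duration μ = 36 days. Critical path: A → D → G → H.

Variances on critical path: σ²_A=11.111, σ²_D=4.000, σ²_G=0.111, σ²_H=1.000.
Largest is σ²_A = 11.111.

A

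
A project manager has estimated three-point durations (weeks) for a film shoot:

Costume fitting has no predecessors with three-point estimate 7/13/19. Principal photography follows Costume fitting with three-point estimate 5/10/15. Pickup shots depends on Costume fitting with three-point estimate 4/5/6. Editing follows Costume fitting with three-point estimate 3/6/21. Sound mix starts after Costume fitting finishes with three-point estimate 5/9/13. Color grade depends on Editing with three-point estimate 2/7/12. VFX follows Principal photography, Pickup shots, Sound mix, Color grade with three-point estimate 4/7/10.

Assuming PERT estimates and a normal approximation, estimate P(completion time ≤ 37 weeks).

0.687

te_Costume fitting = (7 + 4·13 + 19)/6 = 78/6 = 13; σ²_Costume fitting = ((19−7)/6)² = 4.000
te_Principal photography = (5 + 4·10 + 15)/6 = 60/6 = 10; σ²_Principal photography = ((15−5)/6)² = 2.778
te_Pickup shots = (4 + 4·5 + 6)/6 = 30/6 = 5; σ²_Pickup shots = ((6−4)/6)² = 0.111
te_Editing = (3 + 4·6 + 21)/6 = 48/6 = 8; σ²_Editing = ((21−3)/6)² = 9.000
te_Sound mix = (5 + 4·9 + 13)/6 = 54/6 = 9; σ²_Sound mix = ((13−5)/6)² = 1.778
te_Color grade = (2 + 4·7 + 12)/6 = 42/6 = 7; σ²_Color grade = ((12−2)/6)² = 2.778
te_VFX = (4 + 4·7 + 10)/6 = 42/6 = 7; σ²_VFX = ((10−4)/6)² = 1.000

Forward pass:
ES_Costume fitting = 0; EF_Costume fitting = 13
ES_Principal photography = 13; EF_Principal photography = 13+10 = 23
ES_Pickup shots = 13; EF_Pickup shots = 13+5 = 18
ES_Editing = 13; EF_Editing = 13+8 = 21
ES_Sound mix = 13; EF_Sound mix = 13+9 = 22
ES_Color grade = 21; EF_Color grade = 21+7 = 28
ES_VFX = max(EF_Principal photography=23, EF_Pickup shots=18, EF_Sound mix=22, EF_Color grade=28) = 28; EF_VFX = 28+7 = 35
Expected project duration μ = 35 weeks. Critical path: Costume fitting → Editing → Color grade → VFX.

Variance along critical path = 4.000 + 9.000 + 2.778 + 1.000 = 16.778; σ = √16.778 = 4.096 weeks.
Z = (37 − 35) / 4.096 = 0.488
P(T ≤ 37) = Φ(0.488) ≈ 0.687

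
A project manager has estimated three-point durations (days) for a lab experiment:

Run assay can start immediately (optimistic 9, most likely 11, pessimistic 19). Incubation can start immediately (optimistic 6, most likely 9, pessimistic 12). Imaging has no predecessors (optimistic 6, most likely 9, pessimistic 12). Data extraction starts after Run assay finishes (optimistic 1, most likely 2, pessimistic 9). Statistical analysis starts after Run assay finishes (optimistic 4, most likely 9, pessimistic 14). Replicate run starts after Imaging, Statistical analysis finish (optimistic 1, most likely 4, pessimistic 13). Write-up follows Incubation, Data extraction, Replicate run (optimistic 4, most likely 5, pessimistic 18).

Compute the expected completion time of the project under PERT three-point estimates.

33 days

te_Run assay = (9 + 4·11 + 19)/6 = 72/6 = 12
te_Incubation = (6 + 4·9 + 12)/6 = 54/6 = 9
te_Imaging = (6 + 4·9 + 12)/6 = 54/6 = 9
te_Data extraction = (1 + 4·2 + 9)/6 = 18/6 = 3
te_Statistical analysis = (4 + 4·9 + 14)/6 = 54/6 = 9
te_Replicate run = (1 + 4·4 + 13)/6 = 30/6 = 5
te_Write-up = (4 + 4·5 + 18)/6 = 42/6 = 7

Forward pass:
ES_Run assay = 0; EF_Run assay = 12
ES_Incubation = 0; EF_Incubation = 9
ES_Imaging = 0; EF_Imaging = 9
ES_Data extraction = 12; EF_Data extraction = 12+3 = 15
ES_Statistical analysis = 12; EF_Statistical analysis = 12+9 = 21
ES_Replicate run = max(EF_Imaging=9, EF_Statistical analysis=21) = 21; EF_Replicate run = 21+5 = 26
ES_Write-up = max(EF_Incubation=9, EF_Data extraction=15, EF_Replicate run=26) = 26; EF_Write-up = 26+7 = 33
Expected project duration μ = 33 days. Critical path: Run assay → Statistical analysis → Replicate run → Write-up.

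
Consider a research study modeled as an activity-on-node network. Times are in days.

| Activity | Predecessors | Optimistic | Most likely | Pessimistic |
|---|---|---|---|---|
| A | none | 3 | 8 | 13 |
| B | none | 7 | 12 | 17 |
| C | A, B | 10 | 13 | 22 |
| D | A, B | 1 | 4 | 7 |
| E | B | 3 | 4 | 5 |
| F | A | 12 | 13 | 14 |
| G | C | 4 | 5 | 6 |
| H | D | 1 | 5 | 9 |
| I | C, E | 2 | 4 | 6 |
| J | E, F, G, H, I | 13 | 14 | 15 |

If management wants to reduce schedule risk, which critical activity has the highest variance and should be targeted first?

C

te_A = (3 + 4·8 + 13)/6 = 48/6 = 8; σ²_A = ((13−3)/6)² = 2.778
te_B = (7 + 4·12 + 17)/6 = 72/6 = 12; σ²_B = ((17−7)/6)² = 2.778
te_C = (10 + 4·13 + 22)/6 = 84/6 = 14; σ²_C = ((22−10)/6)² = 4.000
te_D = (1 + 4·4 + 7)/6 = 24/6 = 4; σ²_D = ((7−1)/6)² = 1.000
te_E = (3 + 4·4 + 5)/6 = 24/6 = 4; σ²_E = ((5−3)/6)² = 0.111
te_F = (12 + 4·13 + 14)/6 = 78/6 = 13; σ²_F = ((14−12)/6)² = 0.111
te_G = (4 + 4·5 + 6)/6 = 30/6 = 5; σ²_G = ((6−4)/6)² = 0.111
te_H = (1 + 4·5 + 9)/6 = 30/6 = 5; σ²_H = ((9−1)/6)² = 1.778
te_I = (2 + 4·4 + 6)/6 = 24/6 = 4; σ²_I = ((6−2)/6)² = 0.444
te_J = (13 + 4·14 + 15)/6 = 84/6 = 14; σ²_J = ((15−13)/6)² = 0.111

Forward pass:
ES_A = 0; EF_A = 8
ES_B = 0; EF_B = 12
ES_C = max(EF_A=8, EF_B=12) = 12; EF_C = 12+14 = 26
ES_D = max(EF_A=8, EF_B=12) = 12; EF_D = 12+4 = 16
ES_E = 12; EF_E = 12+4 = 16
ES_F = 8; EF_F = 8+13 = 21
ES_G = 26; EF_G = 26+5 = 31
ES_H = 16; EF_H = 16+5 = 21
ES_I = max(EF_C=26, EF_E=16) = 26; EF_I = 26+4 = 30
ES_J = max(EF_E=16, EF_F=21, EF_G=31, EF_H=21, EF_I=30) = 31; EF_J = 31+14 = 45
Expected project duration μ = 45 days. Critical path: B → C → G → J.

Variances on critical path: σ²_B=2.778, σ²_C=4.000, σ²_G=0.111, σ²_J=0.111.
Largest is σ²_C = 4.000.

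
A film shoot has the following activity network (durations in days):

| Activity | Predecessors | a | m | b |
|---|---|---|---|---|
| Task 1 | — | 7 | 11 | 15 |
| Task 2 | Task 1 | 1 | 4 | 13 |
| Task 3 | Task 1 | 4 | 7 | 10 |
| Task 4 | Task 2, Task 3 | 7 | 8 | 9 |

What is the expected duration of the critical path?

te_Task 1 = (7 + 4·11 + 15)/6 = 66/6 = 11
te_Task 2 = (1 + 4·4 + 13)/6 = 30/6 = 5
te_Task 3 = (4 + 4·7 + 10)/6 = 42/6 = 7
te_Task 4 = (7 + 4·8 + 9)/6 = 48/6 = 8

Forward pass:
ES_Task 1 = 0; EF_Task 1 = 11
ES_Task 2 = 11; EF_Task 2 = 11+5 = 16
ES_Task 3 = 11; EF_Task 3 = 11+7 = 18
ES_Task 4 = max(EF_Task 2=16, EF_Task 3=18) = 18; EF_Task 4 = 18+8 = 26
Expected project duration μ = 26 days. Critical path: Task 1 → Task 3 → Task 4.

26 days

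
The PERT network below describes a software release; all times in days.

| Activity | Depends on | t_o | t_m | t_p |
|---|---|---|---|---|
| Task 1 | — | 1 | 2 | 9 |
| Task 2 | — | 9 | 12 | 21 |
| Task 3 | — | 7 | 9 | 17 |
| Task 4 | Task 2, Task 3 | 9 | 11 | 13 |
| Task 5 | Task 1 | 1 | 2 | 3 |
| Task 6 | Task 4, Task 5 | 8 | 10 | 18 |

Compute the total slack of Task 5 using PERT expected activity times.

te_Task 1 = (1 + 4·2 + 9)/6 = 18/6 = 3
te_Task 2 = (9 + 4·12 + 21)/6 = 78/6 = 13
te_Task 3 = (7 + 4·9 + 17)/6 = 60/6 = 10
te_Task 4 = (9 + 4·11 + 13)/6 = 66/6 = 11
te_Task 5 = (1 + 4·2 + 3)/6 = 12/6 = 2
te_Task 6 = (8 + 4·10 + 18)/6 = 66/6 = 11

Forward pass:
ES_Task 1 = 0; EF_Task 1 = 3
ES_Task 2 = 0; EF_Task 2 = 13
ES_Task 3 = 0; EF_Task 3 = 10
ES_Task 4 = max(EF_Task 2=13, EF_Task 3=10) = 13; EF_Task 4 = 13+11 = 24
ES_Task 5 = 3; EF_Task 5 = 3+2 = 5
ES_Task 6 = max(EF_Task 4=24, EF_Task 5=5) = 24; EF_Task 6 = 24+11 = 35
Expected project duration μ = 35 days. Critical path: Task 2 → Task 4 → Task 6.

Backward pass:
LF_Task 6 = 35; LS_Task 6 = 35−11 = 24
LF_Task 5 = LS_Task 6 = 24; LS_Task 5 = 24−2 = 22
LF_Task 4 = LS_Task 6 = 24; LS_Task 4 = 24−11 = 13
LF_Task 3 = LS_Task 4 = 13; LS_Task 3 = 13−10 = 3
LF_Task 2 = LS_Task 4 = 13; LS_Task 2 = 13−13 = 0
LF_Task 1 = LS_Task 5 = 22; LS_Task 1 = 22−3 = 19
Slack_Task 5 = LS_Task 5 − ES_Task 5 = 22 − 3 = 19

19 days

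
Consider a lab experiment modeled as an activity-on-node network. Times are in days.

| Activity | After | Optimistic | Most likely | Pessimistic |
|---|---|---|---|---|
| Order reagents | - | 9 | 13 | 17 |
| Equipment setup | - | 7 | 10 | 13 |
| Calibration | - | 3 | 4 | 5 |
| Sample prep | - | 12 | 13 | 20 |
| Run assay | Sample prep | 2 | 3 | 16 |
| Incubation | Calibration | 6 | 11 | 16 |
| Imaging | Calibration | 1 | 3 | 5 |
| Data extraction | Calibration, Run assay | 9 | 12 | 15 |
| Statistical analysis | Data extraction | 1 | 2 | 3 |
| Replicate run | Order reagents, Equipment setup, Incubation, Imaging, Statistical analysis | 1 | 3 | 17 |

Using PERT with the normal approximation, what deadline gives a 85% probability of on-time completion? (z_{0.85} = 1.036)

42.1 days

te_Order reagents = (9 + 4·13 + 17)/6 = 78/6 = 13; σ²_Order reagents = ((17−9)/6)² = 1.778
te_Equipment setup = (7 + 4·10 + 13)/6 = 60/6 = 10; σ²_Equipment setup = ((13−7)/6)² = 1.000
te_Calibration = (3 + 4·4 + 5)/6 = 24/6 = 4; σ²_Calibration = ((5−3)/6)² = 0.111
te_Sample prep = (12 + 4·13 + 20)/6 = 84/6 = 14; σ²_Sample prep = ((20−12)/6)² = 1.778
te_Run assay = (2 + 4·3 + 16)/6 = 30/6 = 5; σ²_Run assay = ((16−2)/6)² = 5.444
te_Incubation = (6 + 4·11 + 16)/6 = 66/6 = 11; σ²_Incubation = ((16−6)/6)² = 2.778
te_Imaging = (1 + 4·3 + 5)/6 = 18/6 = 3; σ²_Imaging = ((5−1)/6)² = 0.444
te_Data extraction = (9 + 4·12 + 15)/6 = 72/6 = 12; σ²_Data extraction = ((15−9)/6)² = 1.000
te_Statistical analysis = (1 + 4·2 + 3)/6 = 12/6 = 2; σ²_Statistical analysis = ((3−1)/6)² = 0.111
te_Replicate run = (1 + 4·3 + 17)/6 = 30/6 = 5; σ²_Replicate run = ((17−1)/6)² = 7.111

Forward pass:
ES_Order reagents = 0; EF_Order reagents = 13
ES_Equipment setup = 0; EF_Equipment setup = 10
ES_Calibration = 0; EF_Calibration = 4
ES_Sample prep = 0; EF_Sample prep = 14
ES_Run assay = 14; EF_Run assay = 14+5 = 19
ES_Incubation = 4; EF_Incubation = 4+11 = 15
ES_Imaging = 4; EF_Imaging = 4+3 = 7
ES_Data extraction = max(EF_Calibration=4, EF_Run assay=19) = 19; EF_Data extraction = 19+12 = 31
ES_Statistical analysis = 31; EF_Statistical analysis = 31+2 = 33
ES_Replicate run = max(EF_Order reagents=13, EF_Equipment setup=10, EF_Incubation=15, EF_Imaging=7, EF_Statistical analysis=33) = 33; EF_Replicate run = 33+5 = 38
Expected project duration μ = 38 days. Critical path: Sample prep → Run assay → Data extraction → Statistical analysis → Replicate run.

Variance along critical path = 1.778 + 5.444 + 1.000 + 0.111 + 7.111 = 15.444; σ = 3.930 days.
D = μ + z·σ = 38 + 1.036·3.930 = 42.1 days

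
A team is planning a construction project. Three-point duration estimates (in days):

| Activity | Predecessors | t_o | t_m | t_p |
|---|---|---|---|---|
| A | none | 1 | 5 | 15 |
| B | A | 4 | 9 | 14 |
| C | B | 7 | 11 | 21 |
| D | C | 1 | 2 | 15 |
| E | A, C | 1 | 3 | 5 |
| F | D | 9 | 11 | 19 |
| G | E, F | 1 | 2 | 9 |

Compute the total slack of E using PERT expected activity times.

te_A = (1 + 4·5 + 15)/6 = 36/6 = 6
te_B = (4 + 4·9 + 14)/6 = 54/6 = 9
te_C = (7 + 4·11 + 21)/6 = 72/6 = 12
te_D = (1 + 4·2 + 15)/6 = 24/6 = 4
te_E = (1 + 4·3 + 5)/6 = 18/6 = 3
te_F = (9 + 4·11 + 19)/6 = 72/6 = 12
te_G = (1 + 4·2 + 9)/6 = 18/6 = 3

Forward pass:
ES_A = 0; EF_A = 6
ES_B = 6; EF_B = 6+9 = 15
ES_C = 15; EF_C = 15+12 = 27
ES_D = 27; EF_D = 27+4 = 31
ES_E = max(EF_A=6, EF_C=27) = 27; EF_E = 27+3 = 30
ES_F = 31; EF_F = 31+12 = 43
ES_G = max(EF_E=30, EF_F=43) = 43; EF_G = 43+3 = 46
Expected project duration μ = 46 days. Critical path: A → B → C → D → F → G.

Backward pass:
LF_G = 46; LS_G = 46−3 = 43
LF_F = LS_G = 43; LS_F = 43−12 = 31
LF_E = LS_G = 43; LS_E = 43−3 = 40
LF_D = LS_F = 31; LS_D = 31−4 = 27
LF_C = min(LS_D=27, LS_E=40) = 27; LS_C = 27−12 = 15
LF_B = LS_C = 15; LS_B = 15−9 = 6
LF_A = min(LS_B=6, LS_E=40) = 6; LS_A = 6−6 = 0
Slack_E = LS_E − ES_E = 40 − 27 = 13

13 days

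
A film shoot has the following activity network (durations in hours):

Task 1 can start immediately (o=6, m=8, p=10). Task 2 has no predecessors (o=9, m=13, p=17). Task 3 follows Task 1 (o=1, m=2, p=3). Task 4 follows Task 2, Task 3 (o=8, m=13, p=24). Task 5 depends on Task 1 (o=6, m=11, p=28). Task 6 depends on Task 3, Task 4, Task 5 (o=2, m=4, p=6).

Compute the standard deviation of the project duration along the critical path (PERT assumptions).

3.06 hours

te_Task 1 = (6 + 4·8 + 10)/6 = 48/6 = 8; σ²_Task 1 = ((10−6)/6)² = 0.444
te_Task 2 = (9 + 4·13 + 17)/6 = 78/6 = 13; σ²_Task 2 = ((17−9)/6)² = 1.778
te_Task 3 = (1 + 4·2 + 3)/6 = 12/6 = 2; σ²_Task 3 = ((3−1)/6)² = 0.111
te_Task 4 = (8 + 4·13 + 24)/6 = 84/6 = 14; σ²_Task 4 = ((24−8)/6)² = 7.111
te_Task 5 = (6 + 4·11 + 28)/6 = 78/6 = 13; σ²_Task 5 = ((28−6)/6)² = 13.444
te_Task 6 = (2 + 4·4 + 6)/6 = 24/6 = 4; σ²_Task 6 = ((6−2)/6)² = 0.444

Forward pass:
ES_Task 1 = 0; EF_Task 1 = 8
ES_Task 2 = 0; EF_Task 2 = 13
ES_Task 3 = 8; EF_Task 3 = 8+2 = 10
ES_Task 4 = max(EF_Task 2=13, EF_Task 3=10) = 13; EF_Task 4 = 13+14 = 27
ES_Task 5 = 8; EF_Task 5 = 8+13 = 21
ES_Task 6 = max(EF_Task 3=10, EF_Task 4=27, EF_Task 5=21) = 27; EF_Task 6 = 27+4 = 31
Expected project duration μ = 31 hours. Critical path: Task 2 → Task 4 → Task 6.

Variance along critical path = 1.778 + 7.111 + 0.444 = 9.333
σ = √9.333 = 3.055 hours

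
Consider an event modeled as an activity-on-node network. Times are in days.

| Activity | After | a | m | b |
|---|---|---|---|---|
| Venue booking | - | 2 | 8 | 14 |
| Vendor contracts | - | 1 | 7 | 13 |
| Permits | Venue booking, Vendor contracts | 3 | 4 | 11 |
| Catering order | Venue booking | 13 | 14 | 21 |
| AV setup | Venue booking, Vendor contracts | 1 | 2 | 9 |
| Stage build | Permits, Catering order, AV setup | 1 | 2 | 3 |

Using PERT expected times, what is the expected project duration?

25 days

te_Venue booking = (2 + 4·8 + 14)/6 = 48/6 = 8
te_Vendor contracts = (1 + 4·7 + 13)/6 = 42/6 = 7
te_Permits = (3 + 4·4 + 11)/6 = 30/6 = 5
te_Catering order = (13 + 4·14 + 21)/6 = 90/6 = 15
te_AV setup = (1 + 4·2 + 9)/6 = 18/6 = 3
te_Stage build = (1 + 4·2 + 3)/6 = 12/6 = 2

Forward pass:
ES_Venue booking = 0; EF_Venue booking = 8
ES_Vendor contracts = 0; EF_Vendor contracts = 7
ES_Permits = max(EF_Venue booking=8, EF_Vendor contracts=7) = 8; EF_Permits = 8+5 = 13
ES_Catering order = 8; EF_Catering order = 8+15 = 23
ES_AV setup = max(EF_Venue booking=8, EF_Vendor contracts=7) = 8; EF_AV setup = 8+3 = 11
ES_Stage build = max(EF_Permits=13, EF_Catering order=23, EF_AV setup=11) = 23; EF_Stage build = 23+2 = 25
Expected project duration μ = 25 days. Critical path: Venue booking → Catering order → Stage build.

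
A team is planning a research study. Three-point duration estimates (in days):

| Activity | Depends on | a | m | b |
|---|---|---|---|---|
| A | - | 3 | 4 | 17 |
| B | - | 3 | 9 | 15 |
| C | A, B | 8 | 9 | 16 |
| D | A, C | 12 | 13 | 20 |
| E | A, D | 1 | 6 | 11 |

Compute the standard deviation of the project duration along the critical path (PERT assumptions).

te_A = (3 + 4·4 + 17)/6 = 36/6 = 6; σ²_A = ((17−3)/6)² = 5.444
te_B = (3 + 4·9 + 15)/6 = 54/6 = 9; σ²_B = ((15−3)/6)² = 4.000
te_C = (8 + 4·9 + 16)/6 = 60/6 = 10; σ²_C = ((16−8)/6)² = 1.778
te_D = (12 + 4·13 + 20)/6 = 84/6 = 14; σ²_D = ((20−12)/6)² = 1.778
te_E = (1 + 4·6 + 11)/6 = 36/6 = 6; σ²_E = ((11−1)/6)² = 2.778

Forward pass:
ES_A = 0; EF_A = 6
ES_B = 0; EF_B = 9
ES_C = max(EF_A=6, EF_B=9) = 9; EF_C = 9+10 = 19
ES_D = max(EF_A=6, EF_C=19) = 19; EF_D = 19+14 = 33
ES_E = max(EF_A=6, EF_D=33) = 33; EF_E = 33+6 = 39
Expected project duration μ = 39 days. Critical path: B → C → D → E.

Variance along critical path = 4.000 + 1.778 + 1.778 + 2.778 = 10.333
σ = √10.333 = 3.215 days

3.21 days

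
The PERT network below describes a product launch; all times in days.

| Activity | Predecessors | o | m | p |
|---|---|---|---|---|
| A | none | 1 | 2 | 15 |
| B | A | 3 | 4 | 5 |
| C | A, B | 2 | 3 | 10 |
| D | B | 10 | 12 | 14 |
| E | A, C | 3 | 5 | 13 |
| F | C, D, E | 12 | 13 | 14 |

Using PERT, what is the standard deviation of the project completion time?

te_A = (1 + 4·2 + 15)/6 = 24/6 = 4; σ²_A = ((15−1)/6)² = 5.444
te_B = (3 + 4·4 + 5)/6 = 24/6 = 4; σ²_B = ((5−3)/6)² = 0.111
te_C = (2 + 4·3 + 10)/6 = 24/6 = 4; σ²_C = ((10−2)/6)² = 1.778
te_D = (10 + 4·12 + 14)/6 = 72/6 = 12; σ²_D = ((14−10)/6)² = 0.444
te_E = (3 + 4·5 + 13)/6 = 36/6 = 6; σ²_E = ((13−3)/6)² = 2.778
te_F = (12 + 4·13 + 14)/6 = 78/6 = 13; σ²_F = ((14−12)/6)² = 0.111

Forward pass:
ES_A = 0; EF_A = 4
ES_B = 4; EF_B = 4+4 = 8
ES_C = max(EF_A=4, EF_B=8) = 8; EF_C = 8+4 = 12
ES_D = 8; EF_D = 8+12 = 20
ES_E = max(EF_A=4, EF_C=12) = 12; EF_E = 12+6 = 18
ES_F = max(EF_C=12, EF_D=20, EF_E=18) = 20; EF_F = 20+13 = 33
Expected project duration μ = 33 days. Critical path: A → B → D → F.

Variance along critical path = 5.444 + 0.111 + 0.444 + 0.111 = 6.111
σ = √6.111 = 2.472 days

2.47 days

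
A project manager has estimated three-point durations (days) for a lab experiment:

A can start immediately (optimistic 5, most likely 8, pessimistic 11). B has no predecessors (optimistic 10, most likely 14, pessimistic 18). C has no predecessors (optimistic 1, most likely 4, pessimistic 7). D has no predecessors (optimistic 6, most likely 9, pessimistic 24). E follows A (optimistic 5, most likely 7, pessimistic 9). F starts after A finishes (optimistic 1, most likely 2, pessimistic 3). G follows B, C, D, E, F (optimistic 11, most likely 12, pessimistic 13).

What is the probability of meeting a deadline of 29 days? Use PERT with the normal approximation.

0.946

te_A = (5 + 4·8 + 11)/6 = 48/6 = 8; σ²_A = ((11−5)/6)² = 1.000
te_B = (10 + 4·14 + 18)/6 = 84/6 = 14; σ²_B = ((18−10)/6)² = 1.778
te_C = (1 + 4·4 + 7)/6 = 24/6 = 4; σ²_C = ((7−1)/6)² = 1.000
te_D = (6 + 4·9 + 24)/6 = 66/6 = 11; σ²_D = ((24−6)/6)² = 9.000
te_E = (5 + 4·7 + 9)/6 = 42/6 = 7; σ²_E = ((9−5)/6)² = 0.444
te_F = (1 + 4·2 + 3)/6 = 12/6 = 2; σ²_F = ((3−1)/6)² = 0.111
te_G = (11 + 4·12 + 13)/6 = 72/6 = 12; σ²_G = ((13−11)/6)² = 0.111

Forward pass:
ES_A = 0; EF_A = 8
ES_B = 0; EF_B = 14
ES_C = 0; EF_C = 4
ES_D = 0; EF_D = 11
ES_E = 8; EF_E = 8+7 = 15
ES_F = 8; EF_F = 8+2 = 10
ES_G = max(EF_B=14, EF_C=4, EF_D=11, EF_E=15, EF_F=10) = 15; EF_G = 15+12 = 27
Expected project duration μ = 27 days. Critical path: A → E → G.

Variance along critical path = 1.000 + 0.444 + 0.111 = 1.556; σ = √1.556 = 1.247 days.
Z = (29 − 27) / 1.247 = 1.604
P(T ≤ 29) = Φ(1.604) ≈ 0.946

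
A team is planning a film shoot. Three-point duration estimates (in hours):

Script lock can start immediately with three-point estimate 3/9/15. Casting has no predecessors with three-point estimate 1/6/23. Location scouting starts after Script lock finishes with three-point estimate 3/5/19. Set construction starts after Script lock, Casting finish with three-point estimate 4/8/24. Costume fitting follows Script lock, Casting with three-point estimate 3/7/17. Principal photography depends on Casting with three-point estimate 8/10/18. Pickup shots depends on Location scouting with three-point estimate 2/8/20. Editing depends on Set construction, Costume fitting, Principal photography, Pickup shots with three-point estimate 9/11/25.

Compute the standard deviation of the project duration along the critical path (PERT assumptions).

5.22 hours

te_Script lock = (3 + 4·9 + 15)/6 = 54/6 = 9; σ²_Script lock = ((15−3)/6)² = 4.000
te_Casting = (1 + 4·6 + 23)/6 = 48/6 = 8; σ²_Casting = ((23−1)/6)² = 13.444
te_Location scouting = (3 + 4·5 + 19)/6 = 42/6 = 7; σ²_Location scouting = ((19−3)/6)² = 7.111
te_Set construction = (4 + 4·8 + 24)/6 = 60/6 = 10; σ²_Set construction = ((24−4)/6)² = 11.111
te_Costume fitting = (3 + 4·7 + 17)/6 = 48/6 = 8; σ²_Costume fitting = ((17−3)/6)² = 5.444
te_Principal photography = (8 + 4·10 + 18)/6 = 66/6 = 11; σ²_Principal photography = ((18−8)/6)² = 2.778
te_Pickup shots = (2 + 4·8 + 20)/6 = 54/6 = 9; σ²_Pickup shots = ((20−2)/6)² = 9.000
te_Editing = (9 + 4·11 + 25)/6 = 78/6 = 13; σ²_Editing = ((25−9)/6)² = 7.111

Forward pass:
ES_Script lock = 0; EF_Script lock = 9
ES_Casting = 0; EF_Casting = 8
ES_Location scouting = 9; EF_Location scouting = 9+7 = 16
ES_Set construction = max(EF_Script lock=9, EF_Casting=8) = 9; EF_Set construction = 9+10 = 19
ES_Costume fitting = max(EF_Script lock=9, EF_Casting=8) = 9; EF_Costume fitting = 9+8 = 17
ES_Principal photography = 8; EF_Principal photography = 8+11 = 19
ES_Pickup shots = 16; EF_Pickup shots = 16+9 = 25
ES_Editing = max(EF_Set construction=19, EF_Costume fitting=17, EF_Principal photography=19, EF_Pickup shots=25) = 25; EF_Editing = 25+13 = 38
Expected project duration μ = 38 hours. Critical path: Script lock → Location scouting → Pickup shots → Editing.

Variance along critical path = 4.000 + 7.111 + 9.000 + 7.111 = 27.222
σ = √27.222 = 5.217 hours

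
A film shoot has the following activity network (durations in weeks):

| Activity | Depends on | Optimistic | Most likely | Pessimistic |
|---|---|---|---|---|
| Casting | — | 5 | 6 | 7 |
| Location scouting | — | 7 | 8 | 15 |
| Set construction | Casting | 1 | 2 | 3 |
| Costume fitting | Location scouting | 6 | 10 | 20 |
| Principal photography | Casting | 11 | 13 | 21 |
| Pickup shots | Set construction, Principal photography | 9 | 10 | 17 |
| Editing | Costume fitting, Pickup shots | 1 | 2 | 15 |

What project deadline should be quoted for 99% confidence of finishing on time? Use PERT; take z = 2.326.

42.4 weeks

te_Casting = (5 + 4·6 + 7)/6 = 36/6 = 6; σ²_Casting = ((7−5)/6)² = 0.111
te_Location scouting = (7 + 4·8 + 15)/6 = 54/6 = 9; σ²_Location scouting = ((15−7)/6)² = 1.778
te_Set construction = (1 + 4·2 + 3)/6 = 12/6 = 2; σ²_Set construction = ((3−1)/6)² = 0.111
te_Costume fitting = (6 + 4·10 + 20)/6 = 66/6 = 11; σ²_Costume fitting = ((20−6)/6)² = 5.444
te_Principal photography = (11 + 4·13 + 21)/6 = 84/6 = 14; σ²_Principal photography = ((21−11)/6)² = 2.778
te_Pickup shots = (9 + 4·10 + 17)/6 = 66/6 = 11; σ²_Pickup shots = ((17−9)/6)² = 1.778
te_Editing = (1 + 4·2 + 15)/6 = 24/6 = 4; σ²_Editing = ((15−1)/6)² = 5.444

Forward pass:
ES_Casting = 0; EF_Casting = 6
ES_Location scouting = 0; EF_Location scouting = 9
ES_Set construction = 6; EF_Set construction = 6+2 = 8
ES_Costume fitting = 9; EF_Costume fitting = 9+11 = 20
ES_Principal photography = 6; EF_Principal photography = 6+14 = 20
ES_Pickup shots = max(EF_Set construction=8, EF_Principal photography=20) = 20; EF_Pickup shots = 20+11 = 31
ES_Editing = max(EF_Costume fitting=20, EF_Pickup shots=31) = 31; EF_Editing = 31+4 = 35
Expected project duration μ = 35 weeks. Critical path: Casting → Principal photography → Pickup shots → Editing.

Variance along critical path = 0.111 + 2.778 + 1.778 + 5.444 = 10.111; σ = 3.180 weeks.
D = μ + z·σ = 35 + 2.326·3.180 = 42.4 weeks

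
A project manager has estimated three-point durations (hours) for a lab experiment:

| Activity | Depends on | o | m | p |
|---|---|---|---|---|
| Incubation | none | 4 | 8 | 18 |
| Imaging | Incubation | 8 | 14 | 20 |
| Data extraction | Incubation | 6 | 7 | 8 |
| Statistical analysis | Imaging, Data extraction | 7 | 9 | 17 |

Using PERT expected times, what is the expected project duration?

33 hours

te_Incubation = (4 + 4·8 + 18)/6 = 54/6 = 9
te_Imaging = (8 + 4·14 + 20)/6 = 84/6 = 14
te_Data extraction = (6 + 4·7 + 8)/6 = 42/6 = 7
te_Statistical analysis = (7 + 4·9 + 17)/6 = 60/6 = 10

Forward pass:
ES_Incubation = 0; EF_Incubation = 9
ES_Imaging = 9; EF_Imaging = 9+14 = 23
ES_Data extraction = 9; EF_Data extraction = 9+7 = 16
ES_Statistical analysis = max(EF_Imaging=23, EF_Data extraction=16) = 23; EF_Statistical analysis = 23+10 = 33
Expected project duration μ = 33 hours. Critical path: Incubation → Imaging → Statistical analysis.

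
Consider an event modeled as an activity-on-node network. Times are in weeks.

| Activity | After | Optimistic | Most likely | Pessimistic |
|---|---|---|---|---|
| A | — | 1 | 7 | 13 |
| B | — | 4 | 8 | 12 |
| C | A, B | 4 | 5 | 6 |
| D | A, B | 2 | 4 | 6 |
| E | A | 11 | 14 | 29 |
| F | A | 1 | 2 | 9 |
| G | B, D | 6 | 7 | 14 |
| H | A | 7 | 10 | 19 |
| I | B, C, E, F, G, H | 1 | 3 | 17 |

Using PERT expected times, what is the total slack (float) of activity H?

5 weeks

te_A = (1 + 4·7 + 13)/6 = 42/6 = 7
te_B = (4 + 4·8 + 12)/6 = 48/6 = 8
te_C = (4 + 4·5 + 6)/6 = 30/6 = 5
te_D = (2 + 4·4 + 6)/6 = 24/6 = 4
te_E = (11 + 4·14 + 29)/6 = 96/6 = 16
te_F = (1 + 4·2 + 9)/6 = 18/6 = 3
te_G = (6 + 4·7 + 14)/6 = 48/6 = 8
te_H = (7 + 4·10 + 19)/6 = 66/6 = 11
te_I = (1 + 4·3 + 17)/6 = 30/6 = 5

Forward pass:
ES_A = 0; EF_A = 7
ES_B = 0; EF_B = 8
ES_C = max(EF_A=7, EF_B=8) = 8; EF_C = 8+5 = 13
ES_D = max(EF_A=7, EF_B=8) = 8; EF_D = 8+4 = 12
ES_E = 7; EF_E = 7+16 = 23
ES_F = 7; EF_F = 7+3 = 10
ES_G = max(EF_B=8, EF_D=12) = 12; EF_G = 12+8 = 20
ES_H = 7; EF_H = 7+11 = 18
ES_I = max(EF_B=8, EF_C=13, EF_E=23, EF_F=10, EF_G=20, EF_H=18) = 23; EF_I = 23+5 = 28
Expected project duration μ = 28 weeks. Critical path: A → E → I.

Backward pass:
LF_I = 28; LS_I = 28−5 = 23
LF_H = LS_I = 23; LS_H = 23−11 = 12
LF_G = LS_I = 23; LS_G = 23−8 = 15
LF_F = LS_I = 23; LS_F = 23−3 = 20
LF_E = LS_I = 23; LS_E = 23−16 = 7
LF_D = LS_G = 15; LS_D = 15−4 = 11
LF_C = LS_I = 23; LS_C = 23−5 = 18
LF_B = min(LS_C=18, LS_D=11, LS_G=15, LS_I=23) = 11; LS_B = 11−8 = 3
LF_A = min(LS_C=18, LS_D=11, LS_E=7, LS_F=20, LS_H=12) = 7; LS_A = 7−7 = 0
Slack_H = LS_H − ES_H = 12 − 7 = 5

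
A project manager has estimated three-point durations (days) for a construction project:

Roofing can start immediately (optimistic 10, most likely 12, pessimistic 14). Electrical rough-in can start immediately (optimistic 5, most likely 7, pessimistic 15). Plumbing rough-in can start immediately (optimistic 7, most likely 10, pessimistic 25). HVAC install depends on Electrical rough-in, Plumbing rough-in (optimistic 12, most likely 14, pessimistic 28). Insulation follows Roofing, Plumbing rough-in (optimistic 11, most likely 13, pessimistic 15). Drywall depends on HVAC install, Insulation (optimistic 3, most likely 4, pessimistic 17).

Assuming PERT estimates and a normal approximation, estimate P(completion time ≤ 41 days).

te_Roofing = (10 + 4·12 + 14)/6 = 72/6 = 12; σ²_Roofing = ((14−10)/6)² = 0.444
te_Electrical rough-in = (5 + 4·7 + 15)/6 = 48/6 = 8; σ²_Electrical rough-in = ((15−5)/6)² = 2.778
te_Plumbing rough-in = (7 + 4·10 + 25)/6 = 72/6 = 12; σ²_Plumbing rough-in = ((25−7)/6)² = 9.000
te_HVAC install = (12 + 4·14 + 28)/6 = 96/6 = 16; σ²_HVAC install = ((28−12)/6)² = 7.111
te_Insulation = (11 + 4·13 + 15)/6 = 78/6 = 13; σ²_Insulation = ((15−11)/6)² = 0.444
te_Drywall = (3 + 4·4 + 17)/6 = 36/6 = 6; σ²_Drywall = ((17−3)/6)² = 5.444

Forward pass:
ES_Roofing = 0; EF_Roofing = 12
ES_Electrical rough-in = 0; EF_Electrical rough-in = 8
ES_Plumbing rough-in = 0; EF_Plumbing rough-in = 12
ES_HVAC install = max(EF_Electrical rough-in=8, EF_Plumbing rough-in=12) = 12; EF_HVAC install = 12+16 = 28
ES_Insulation = max(EF_Roofing=12, EF_Plumbing rough-in=12) = 12; EF_Insulation = 12+13 = 25
ES_Drywall = max(EF_HVAC install=28, EF_Insulation=25) = 28; EF_Drywall = 28+6 = 34
Expected project duration μ = 34 days. Critical path: Plumbing rough-in → HVAC install → Drywall.

Variance along critical path = 9.000 + 7.111 + 5.444 = 21.556; σ = √21.556 = 4.643 days.
Z = (41 − 34) / 4.643 = 1.508
P(T ≤ 41) = Φ(1.508) ≈ 0.934

0.934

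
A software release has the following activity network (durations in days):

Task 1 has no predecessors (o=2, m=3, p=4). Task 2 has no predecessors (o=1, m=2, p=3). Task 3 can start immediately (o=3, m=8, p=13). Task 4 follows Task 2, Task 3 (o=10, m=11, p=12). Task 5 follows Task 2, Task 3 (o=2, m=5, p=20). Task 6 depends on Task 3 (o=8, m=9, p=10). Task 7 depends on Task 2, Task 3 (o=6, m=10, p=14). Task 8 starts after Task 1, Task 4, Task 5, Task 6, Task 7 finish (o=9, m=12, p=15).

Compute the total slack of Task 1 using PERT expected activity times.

te_Task 1 = (2 + 4·3 + 4)/6 = 18/6 = 3
te_Task 2 = (1 + 4·2 + 3)/6 = 12/6 = 2
te_Task 3 = (3 + 4·8 + 13)/6 = 48/6 = 8
te_Task 4 = (10 + 4·11 + 12)/6 = 66/6 = 11
te_Task 5 = (2 + 4·5 + 20)/6 = 42/6 = 7
te_Task 6 = (8 + 4·9 + 10)/6 = 54/6 = 9
te_Task 7 = (6 + 4·10 + 14)/6 = 60/6 = 10
te_Task 8 = (9 + 4·12 + 15)/6 = 72/6 = 12

Forward pass:
ES_Task 1 = 0; EF_Task 1 = 3
ES_Task 2 = 0; EF_Task 2 = 2
ES_Task 3 = 0; EF_Task 3 = 8
ES_Task 4 = max(EF_Task 2=2, EF_Task 3=8) = 8; EF_Task 4 = 8+11 = 19
ES_Task 5 = max(EF_Task 2=2, EF_Task 3=8) = 8; EF_Task 5 = 8+7 = 15
ES_Task 6 = 8; EF_Task 6 = 8+9 = 17
ES_Task 7 = max(EF_Task 2=2, EF_Task 3=8) = 8; EF_Task 7 = 8+10 = 18
ES_Task 8 = max(EF_Task 1=3, EF_Task 4=19, EF_Task 5=15, EF_Task 6=17, EF_Task 7=18) = 19; EF_Task 8 = 19+12 = 31
Expected project duration μ = 31 days. Critical path: Task 3 → Task 4 → Task 8.

Backward pass:
LF_Task 8 = 31; LS_Task 8 = 31−12 = 19
LF_Task 7 = LS_Task 8 = 19; LS_Task 7 = 19−10 = 9
LF_Task 6 = LS_Task 8 = 19; LS_Task 6 = 19−9 = 10
LF_Task 5 = LS_Task 8 = 19; LS_Task 5 = 19−7 = 12
LF_Task 4 = LS_Task 8 = 19; LS_Task 4 = 19−11 = 8
LF_Task 3 = min(LS_Task 4=8, LS_Task 5=12, LS_Task 6=10, LS_Task 7=9) = 8; LS_Task 3 = 8−8 = 0
LF_Task 2 = min(LS_Task 4=8, LS_Task 5=12, LS_Task 7=9) = 8; LS_Task 2 = 8−2 = 6
LF_Task 1 = LS_Task 8 = 19; LS_Task 1 = 19−3 = 16
Slack_Task 1 = LS_Task 1 − ES_Task 1 = 16 − 0 = 16

16 days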